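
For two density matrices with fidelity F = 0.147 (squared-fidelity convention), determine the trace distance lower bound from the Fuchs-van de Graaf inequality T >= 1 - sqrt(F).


Fuchs-van de Graaf (squared-fidelity convention): 1 - sqrt(F) <= T <= sqrt(1 - F).
Lower bound: T >= 1 - sqrt(F)
sqrt(F) = sqrt(0.147) = 0.3834
T >= 1 - 0.3834
T >= 0.6166

0.6166


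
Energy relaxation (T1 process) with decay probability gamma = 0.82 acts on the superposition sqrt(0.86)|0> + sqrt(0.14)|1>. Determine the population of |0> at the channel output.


For amplitude damping with parameter gamma on state sqrt(a)|0> + sqrt(b)|1>:
alpha^2 = 0.86, beta^2 = 0.14
P(|0>) = alpha^2 + gamma * beta^2
= 0.86 + 0.82 * 0.14
= 0.86 + 0.1148
= 0.9748

0.9748


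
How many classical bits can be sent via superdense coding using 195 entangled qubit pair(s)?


Superdense coding allows 2 classical bits per shared entangled pair.
195 pair(s) -> 2 * 195 = 390 classical bits

390


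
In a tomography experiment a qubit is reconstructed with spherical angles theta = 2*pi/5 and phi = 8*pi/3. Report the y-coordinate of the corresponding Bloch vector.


theta = 1.2566, phi = 8.3776
r_y = sin(theta)*sin(phi) = 0.9511 * 0.8660
r_y = 0.8236

0.8236


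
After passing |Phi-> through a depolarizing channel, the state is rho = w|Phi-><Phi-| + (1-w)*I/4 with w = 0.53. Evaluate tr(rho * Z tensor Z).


|Phi-> = (|00> - |11>)/sqrt(2)
For the pure Bell state, <Z_A Z_B> = +1 (Bell-state Pauli correlator).
The maximally-mixed part I/4 has tr(I/4 * P tensor P) = 0 for any traceless Pauli P.
So <Z_A Z_B>_rho = w * (+1) + (1 - w) * 0
= 0.53 * (+1)
= 0.5300

0.5300


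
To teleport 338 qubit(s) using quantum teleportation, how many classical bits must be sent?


Quantum teleportation requires 2 classical bits per qubit teleported.
338 qubit(s) -> 2 * 338 = 676 classical bits

676


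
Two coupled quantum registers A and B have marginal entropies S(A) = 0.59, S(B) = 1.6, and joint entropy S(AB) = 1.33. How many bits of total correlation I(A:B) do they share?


I(A:B) = S(A) + S(B) - S(AB)
= 0.59 + 1.6 - 1.33
= 0.8600

0.8600


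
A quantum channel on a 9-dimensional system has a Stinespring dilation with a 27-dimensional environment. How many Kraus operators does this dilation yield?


Tracing out the environment in an orthonormal basis {|i>_E} gives Kraus operators K_i = <i|_E U |0>_E.
Number of Kraus operators = dim(H_env) = d_env
= 27

27


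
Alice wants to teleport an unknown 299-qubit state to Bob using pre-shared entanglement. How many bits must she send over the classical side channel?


Quantum teleportation requires 2 classical bits per qubit teleported.
299 qubit(s) -> 2 * 299 = 598 classical bits

598


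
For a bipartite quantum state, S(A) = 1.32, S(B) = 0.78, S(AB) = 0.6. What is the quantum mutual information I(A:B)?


I(A:B) = S(A) + S(B) - S(AB)
= 1.32 + 0.78 - 0.6
= 1.5000

1.5000


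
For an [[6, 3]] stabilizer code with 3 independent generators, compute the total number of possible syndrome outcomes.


Each stabilizer generator gives a binary (+1 or -1) measurement outcome.
With 3 independent generators:
Total syndromes = 2^3
= 8

8


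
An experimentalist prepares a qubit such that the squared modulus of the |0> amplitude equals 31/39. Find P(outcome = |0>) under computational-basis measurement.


|alpha|^2 = 31/39 = 0.7949
|beta|^2 = 1 - 31/39 = 8/39 = 0.2051
P(|0>) = |alpha|^2 = 0.7949

0.7949


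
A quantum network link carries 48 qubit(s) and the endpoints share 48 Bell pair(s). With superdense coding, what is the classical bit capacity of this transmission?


Superdense coding allows 2 classical bits per shared entangled pair.
48 pair(s) -> 2 * 48 = 96 classical bits

96


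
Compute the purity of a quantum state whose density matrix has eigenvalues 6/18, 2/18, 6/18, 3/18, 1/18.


tr(rho^2) = sum of eigenvalues squared
= (6/18)^2 + (2/18)^2 + (6/18)^2 + (3/18)^2 + (1/18)^2
= (36 + 4 + 36 + 9 + 1) / 324
= 86/324
= 0.2654

0.2654


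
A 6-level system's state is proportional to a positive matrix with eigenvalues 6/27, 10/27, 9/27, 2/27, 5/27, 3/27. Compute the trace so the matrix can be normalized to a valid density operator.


tr(M) = sum of eigenvalues
= 6/27 + 10/27 + 9/27 + 2/27 + 5/27 + 3/27
= 35/27
= 1.2963

1.2963


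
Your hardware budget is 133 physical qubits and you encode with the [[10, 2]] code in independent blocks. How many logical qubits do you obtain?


Each code block uses 10 physical qubits for 2 logical qubit(s).
Number of complete blocks = floor(133 / 10) = 13
Logical qubits = 13 * 2
= 26

26


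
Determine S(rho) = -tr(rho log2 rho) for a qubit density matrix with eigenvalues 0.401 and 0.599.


S = -p*log2(p) - (1-p)*log2(1-p)
p = 0.4010, 1-p = 0.5990
= -0.4010 * log2(0.4010) - 0.5990 * log2(0.5990)
= -(-0.5286) - (-0.4429)
= 0.9715

0.9715


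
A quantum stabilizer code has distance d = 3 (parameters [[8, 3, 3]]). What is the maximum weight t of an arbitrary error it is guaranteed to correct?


Code parameters: [[8, 3, 3]], distance d = 3.
Number of correctable errors = floor((d-1)/2)
= floor((3 - 1)/2)
= floor(2/2)
= 1

1


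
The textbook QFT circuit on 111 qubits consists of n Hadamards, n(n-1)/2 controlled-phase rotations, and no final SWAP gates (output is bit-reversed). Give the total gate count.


Hadamard gates: 111
Controlled rotations: n*(n-1)/2 = 111*110/2 = 6105
SWAP gates: 0 (omitted)
Total = 111 + 6105
= 6216

6216


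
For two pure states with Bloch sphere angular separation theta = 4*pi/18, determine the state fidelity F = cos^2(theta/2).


For states separated by angle theta on Bloch sphere:
F = cos^2(theta/2)
theta = 4*pi/18 = 0.6981
theta/2 = 0.3491
cos(theta/2) = 0.9397
F = 0.8830

0.8830


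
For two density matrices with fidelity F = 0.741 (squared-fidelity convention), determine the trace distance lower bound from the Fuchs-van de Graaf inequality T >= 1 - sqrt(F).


Fuchs-van de Graaf (squared-fidelity convention): 1 - sqrt(F) <= T <= sqrt(1 - F).
Lower bound: T >= 1 - sqrt(F)
sqrt(F) = sqrt(0.741) = 0.8608
T >= 1 - 0.8608
T >= 0.1392

0.1392


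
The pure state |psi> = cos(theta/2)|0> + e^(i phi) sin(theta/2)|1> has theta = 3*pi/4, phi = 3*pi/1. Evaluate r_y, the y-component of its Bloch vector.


theta = 2.3562, phi = 9.4248
r_y = sin(theta)*sin(phi) = 0.7071 * 0.0000
r_y = 0.0000

0.0000


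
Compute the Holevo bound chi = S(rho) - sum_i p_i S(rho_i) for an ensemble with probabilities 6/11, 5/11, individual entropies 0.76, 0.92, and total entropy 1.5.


chi = S(rho) - sum_i p_i * S(rho_i)
Weighted entropy = 6/11 * 0.76 + 5/11 * 0.92
= 0.8327
chi = 1.5 - 0.8327
= 0.6673

0.6673


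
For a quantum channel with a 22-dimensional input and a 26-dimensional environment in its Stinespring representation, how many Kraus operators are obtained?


Tracing out the environment in an orthonormal basis {|i>_E} gives Kraus operators K_i = <i|_E U |0>_E.
Number of Kraus operators = dim(H_env) = d_env
= 26

26


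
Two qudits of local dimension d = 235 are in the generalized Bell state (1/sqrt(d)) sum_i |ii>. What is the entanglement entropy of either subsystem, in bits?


For a maximally entangled state in d x d:
S = log2(d) = log2(235)
= 7.8765

7.8765


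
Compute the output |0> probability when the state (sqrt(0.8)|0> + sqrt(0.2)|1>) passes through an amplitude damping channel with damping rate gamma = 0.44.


For amplitude damping with parameter gamma on state sqrt(a)|0> + sqrt(b)|1>:
alpha^2 = 0.8, beta^2 = 0.2
P(|0>) = alpha^2 + gamma * beta^2
= 0.8 + 0.44 * 0.2
= 0.8 + 0.0880
= 0.8880

0.8880


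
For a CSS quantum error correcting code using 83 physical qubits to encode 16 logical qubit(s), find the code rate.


Code rate R = k/n
= 16/83
= 0.1928

0.1928


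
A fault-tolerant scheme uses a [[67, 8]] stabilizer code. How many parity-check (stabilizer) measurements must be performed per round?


For an [[n,k]] stabilizer code:
Number of stabilizer generators = n - k
= 67 - 8
= 59

59


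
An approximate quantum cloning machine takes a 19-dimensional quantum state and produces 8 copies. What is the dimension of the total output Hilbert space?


Output space = H^(tensor 8) where dim(H) = 19
dim = 19^8
= 361 (after 2 factors)
= 6859 (after 3 factors)
= 130321 (after 4 factors)
= 2476099 (after 5 factors)
= 47045881 (after 6 factors)
= 893871739 (after 7 factors)
= 16983563041 (after 8 factors)
= 16983563041

16983563041


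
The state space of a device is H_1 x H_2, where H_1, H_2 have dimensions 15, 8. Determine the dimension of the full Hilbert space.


dim(H_1 x H_2) = 15 * 8
= 120

120


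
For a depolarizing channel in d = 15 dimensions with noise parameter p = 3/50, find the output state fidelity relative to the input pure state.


F = (1-p) + p/d
= (1 - 0.0600) + 0.0600/15
= 0.9400 + 0.0040
= 0.9440

0.9440


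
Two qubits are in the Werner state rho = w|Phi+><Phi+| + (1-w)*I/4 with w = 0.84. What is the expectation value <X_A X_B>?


|Phi+> = (|00> + |11>)/sqrt(2)
For the pure Bell state, <X_A X_B> = +1 (Bell-state Pauli correlator).
The maximally-mixed part I/4 has tr(I/4 * P tensor P) = 0 for any traceless Pauli P.
So <X_A X_B>_rho = w * (+1) + (1 - w) * 0
= 0.84 * (+1)
= 0.8400

0.8400


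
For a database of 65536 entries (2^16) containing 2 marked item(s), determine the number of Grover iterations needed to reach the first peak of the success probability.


After j Grover iterations the success probability is P(j) = sin^2((2j+1)*theta), where sin(theta) = sqrt(k/N).
N = 2^16 = 65536, k = 2
sin(theta) = sqrt(k/N) = 0.005524271728
theta = arcsin(sqrt(k/N)) = 0.005524299826 rad
P(j) reaches its first maximum when (2j+1)*theta is as close as possible to pi/2, i.e. j = round(pi/(4*theta) - 1/2).
pi/(4*theta) - 1/2 = 141.6715
(For comparison, the common estimate pi/4 * sqrt(N/k) = 142.1723; the exact maximiser is used here.)
Optimal iterations = 142

142


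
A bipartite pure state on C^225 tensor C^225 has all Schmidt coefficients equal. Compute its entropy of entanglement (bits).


For a maximally entangled state in d x d:
S = log2(d) = log2(225)
= 7.8138

7.8138


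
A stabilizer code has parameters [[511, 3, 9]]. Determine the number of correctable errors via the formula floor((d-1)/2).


Code parameters: [[511, 3, 9]], distance d = 9.
Number of correctable errors = floor((d-1)/2)
= floor((9 - 1)/2)
= floor(8/2)
= 4

4


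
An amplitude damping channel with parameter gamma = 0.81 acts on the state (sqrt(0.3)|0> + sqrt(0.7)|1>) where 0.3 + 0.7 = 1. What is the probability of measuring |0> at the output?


For amplitude damping with parameter gamma on state sqrt(a)|0> + sqrt(b)|1>:
alpha^2 = 0.3, beta^2 = 0.7
P(|0>) = alpha^2 + gamma * beta^2
= 0.3 + 0.81 * 0.7
= 0.3 + 0.5670
= 0.8670

0.8670


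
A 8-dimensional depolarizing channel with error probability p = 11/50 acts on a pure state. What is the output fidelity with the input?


F = (1-p) + p/d
= (1 - 0.2200) + 0.2200/8
= 0.7800 + 0.0275
= 0.8075

0.8075


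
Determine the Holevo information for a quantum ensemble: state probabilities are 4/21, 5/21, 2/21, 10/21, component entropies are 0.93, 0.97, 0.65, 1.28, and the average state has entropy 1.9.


chi = S(rho) - sum_i p_i * S(rho_i)
Weighted entropy = 4/21 * 0.93 + 5/21 * 0.97 + 2/21 * 0.65 + 10/21 * 1.28
= 1.0795
chi = 1.9 - 1.0795
= 0.8205

0.8205


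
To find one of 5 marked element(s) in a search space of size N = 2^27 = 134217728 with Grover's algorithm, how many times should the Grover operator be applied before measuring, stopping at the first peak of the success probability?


After j Grover iterations the success probability is P(j) = sin^2((2j+1)*theta), where sin(theta) = sqrt(k/N).
N = 2^27 = 134217728, k = 5
sin(theta) = sqrt(k/N) = 0.0001930101111
theta = arcsin(sqrt(k/N)) = 0.0001930101123 rad
P(j) reaches its first maximum when (2j+1)*theta is as close as possible to pi/2, i.e. j = round(pi/(4*theta) - 1/2).
pi/(4*theta) - 1/2 = 4068.7073
(For comparison, the common estimate pi/4 * sqrt(N/k) = 4069.2074; the exact maximiser is used here.)
Optimal iterations = 4069

4069


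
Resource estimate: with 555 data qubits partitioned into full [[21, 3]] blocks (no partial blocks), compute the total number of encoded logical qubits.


Each code block uses 21 physical qubits for 3 logical qubit(s).
Number of complete blocks = floor(555 / 21) = 26
Logical qubits = 26 * 3
= 78

78


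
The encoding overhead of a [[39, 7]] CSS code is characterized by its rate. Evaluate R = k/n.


Code rate R = k/n
= 7/39
= 0.1795

0.1795


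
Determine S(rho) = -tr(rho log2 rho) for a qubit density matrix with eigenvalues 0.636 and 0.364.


S = -p*log2(p) - (1-p)*log2(1-p)
p = 0.6360, 1-p = 0.3640
= -0.6360 * log2(0.6360) - 0.3640 * log2(0.3640)
= -(-0.4152) - (-0.5307)
= 0.9460

0.9460


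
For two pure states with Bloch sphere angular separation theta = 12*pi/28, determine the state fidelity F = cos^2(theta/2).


For states separated by angle theta on Bloch sphere:
F = cos^2(theta/2)
theta = 12*pi/28 = 1.3464
theta/2 = 0.6732
cos(theta/2) = 0.7818
F = 0.6113

0.6113


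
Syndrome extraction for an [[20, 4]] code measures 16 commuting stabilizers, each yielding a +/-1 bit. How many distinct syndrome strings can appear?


Each stabilizer generator gives a binary (+1 or -1) measurement outcome.
With 16 independent generators:
Total syndromes = 2^16
= 65536

65536


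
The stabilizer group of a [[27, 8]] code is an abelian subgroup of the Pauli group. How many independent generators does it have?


For an [[n,k]] stabilizer code:
Number of stabilizer generators = n - k
= 27 - 8
= 19

19


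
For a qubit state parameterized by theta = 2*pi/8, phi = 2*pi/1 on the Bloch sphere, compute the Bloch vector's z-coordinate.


theta = 0.7854, phi = 6.2832
r_z = cos(theta) = 0.7071

0.7071


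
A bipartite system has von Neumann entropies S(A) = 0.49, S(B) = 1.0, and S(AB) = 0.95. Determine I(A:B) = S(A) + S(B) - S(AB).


I(A:B) = S(A) + S(B) - S(AB)
= 0.49 + 1.0 - 0.95
= 0.5400

0.5400


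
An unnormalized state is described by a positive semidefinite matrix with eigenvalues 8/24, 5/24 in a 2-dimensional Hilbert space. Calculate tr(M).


tr(M) = sum of eigenvalues
= 8/24 + 5/24
= 13/24
= 0.5417

0.5417


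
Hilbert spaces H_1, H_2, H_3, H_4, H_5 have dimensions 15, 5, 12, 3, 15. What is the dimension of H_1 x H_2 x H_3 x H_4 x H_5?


dim(H_1 x H_2 x H_3 x H_4 x H_5) = 15 * 5 * 12 * 3 * 15
= 75 * 12 * 3 * 15
= 900 * 3 * 15
= 2700 * 15
= 40500

40500


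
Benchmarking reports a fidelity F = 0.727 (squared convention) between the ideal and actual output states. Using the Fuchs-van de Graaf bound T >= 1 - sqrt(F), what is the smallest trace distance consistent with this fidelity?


Fuchs-van de Graaf (squared-fidelity convention): 1 - sqrt(F) <= T <= sqrt(1 - F).
Lower bound: T >= 1 - sqrt(F)
sqrt(F) = sqrt(0.727) = 0.8526
T >= 1 - 0.8526
T >= 0.1474

0.1474


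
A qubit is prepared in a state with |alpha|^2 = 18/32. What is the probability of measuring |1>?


|alpha|^2 = 18/32 = 0.5625
|beta|^2 = 1 - 18/32 = 14/32 = 0.4375
P(|1>) = |beta|^2 = 0.4375

0.4375


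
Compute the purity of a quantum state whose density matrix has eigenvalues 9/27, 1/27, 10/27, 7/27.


tr(rho^2) = sum of eigenvalues squared
= (9/27)^2 + (1/27)^2 + (10/27)^2 + (7/27)^2
= (81 + 1 + 100 + 49) / 729
= 231/729
= 0.3169

0.3169


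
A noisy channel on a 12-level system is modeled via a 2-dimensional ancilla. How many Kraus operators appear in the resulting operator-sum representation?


Tracing out the environment in an orthonormal basis {|i>_E} gives Kraus operators K_i = <i|_E U |0>_E.
Number of Kraus operators = dim(H_env) = d_env
= 2

2


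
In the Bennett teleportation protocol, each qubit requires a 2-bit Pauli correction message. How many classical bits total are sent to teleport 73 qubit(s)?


Quantum teleportation requires 2 classical bits per qubit teleported.
73 qubit(s) -> 2 * 73 = 146 classical bits

146


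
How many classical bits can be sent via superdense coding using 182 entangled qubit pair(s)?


Superdense coding allows 2 classical bits per shared entangled pair.
182 pair(s) -> 2 * 182 = 364 classical bits

364


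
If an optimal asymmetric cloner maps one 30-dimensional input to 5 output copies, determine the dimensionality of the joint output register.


Output space = H^(tensor 5) where dim(H) = 30
dim = 30^5
= 900 (after 2 factors)
= 27000 (after 3 factors)
= 810000 (after 4 factors)
= 24300000 (after 5 factors)
= 24300000

24300000


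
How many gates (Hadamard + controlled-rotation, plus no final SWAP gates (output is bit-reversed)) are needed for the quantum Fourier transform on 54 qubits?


Hadamard gates: 54
Controlled rotations: n*(n-1)/2 = 54*53/2 = 1431
SWAP gates: 0 (omitted)
Total = 54 + 1431
= 1485

1485


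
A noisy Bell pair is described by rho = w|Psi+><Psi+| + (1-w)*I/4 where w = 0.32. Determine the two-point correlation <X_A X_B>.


|Psi+> = (|01> + |10>)/sqrt(2)
For the pure Bell state, <X_A X_B> = +1 (Bell-state Pauli correlator).
The maximally-mixed part I/4 has tr(I/4 * P tensor P) = 0 for any traceless Pauli P.
So <X_A X_B>_rho = w * (+1) + (1 - w) * 0
= 0.32 * (+1)
= 0.3200

0.3200


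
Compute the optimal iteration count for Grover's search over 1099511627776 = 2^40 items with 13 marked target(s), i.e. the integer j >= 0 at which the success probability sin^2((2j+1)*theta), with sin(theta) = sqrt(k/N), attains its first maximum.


After j Grover iterations the success probability is P(j) = sin^2((2j+1)*theta), where sin(theta) = sqrt(k/N).
N = 2^40 = 1099511627776, k = 13
sin(theta) = sqrt(k/N) = 3.438521648e-06
theta = arcsin(sqrt(k/N)) = 3.438521648e-06 rad
P(j) reaches its first maximum when (2j+1)*theta is as close as possible to pi/2, i.e. j = round(pi/(4*theta) - 1/2).
pi/(4*theta) - 1/2 = 228411.0803
(For comparison, the common estimate pi/4 * sqrt(N/k) = 228411.5803; the exact maximiser is used here.)
Optimal iterations = 228411

228411


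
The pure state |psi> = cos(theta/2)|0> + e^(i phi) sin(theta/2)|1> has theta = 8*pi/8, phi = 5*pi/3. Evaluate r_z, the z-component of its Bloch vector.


theta = 3.1416, phi = 5.2360
r_z = cos(theta) = -1.0000

-1.0000


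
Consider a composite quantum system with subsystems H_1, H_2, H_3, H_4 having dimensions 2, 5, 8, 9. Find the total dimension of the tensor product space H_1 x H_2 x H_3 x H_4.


dim(H_1 x H_2 x H_3 x H_4) = 2 * 5 * 8 * 9
= 10 * 8 * 9
= 80 * 9
= 720

720


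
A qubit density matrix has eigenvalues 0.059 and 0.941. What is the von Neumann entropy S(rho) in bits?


S = -p*log2(p) - (1-p)*log2(1-p)
p = 0.0590, 1-p = 0.9410
= -0.0590 * log2(0.0590) - 0.9410 * log2(0.9410)
= -(-0.2409) - (-0.0826)
= 0.3235

0.3235


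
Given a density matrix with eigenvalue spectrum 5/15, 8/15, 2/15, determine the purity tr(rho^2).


tr(rho^2) = sum of eigenvalues squared
= (5/15)^2 + (8/15)^2 + (2/15)^2
= (25 + 64 + 4) / 225
= 93/225
= 0.4133

0.4133


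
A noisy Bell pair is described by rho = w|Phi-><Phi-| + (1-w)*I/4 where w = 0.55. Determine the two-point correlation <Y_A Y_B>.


|Phi-> = (|00> - |11>)/sqrt(2)
For the pure Bell state, <Y_A Y_B> = +1 (Bell-state Pauli correlator).
The maximally-mixed part I/4 has tr(I/4 * P tensor P) = 0 for any traceless Pauli P.
So <Y_A Y_B>_rho = w * (+1) + (1 - w) * 0
= 0.55 * (+1)
= 0.5500

0.5500


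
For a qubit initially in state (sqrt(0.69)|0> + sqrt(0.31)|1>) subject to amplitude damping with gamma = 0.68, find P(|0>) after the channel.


For amplitude damping with parameter gamma on state sqrt(a)|0> + sqrt(b)|1>:
alpha^2 = 0.69, beta^2 = 0.31
P(|0>) = alpha^2 + gamma * beta^2
= 0.69 + 0.68 * 0.31
= 0.69 + 0.2108
= 0.9008

0.9008


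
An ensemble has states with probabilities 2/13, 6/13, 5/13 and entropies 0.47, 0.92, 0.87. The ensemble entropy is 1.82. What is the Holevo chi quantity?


chi = S(rho) - sum_i p_i * S(rho_i)
Weighted entropy = 2/13 * 0.47 + 6/13 * 0.92 + 5/13 * 0.87
= 0.8315
chi = 1.82 - 0.8315
= 0.9885

0.9885


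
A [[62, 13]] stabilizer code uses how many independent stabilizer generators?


For an [[n,k]] stabilizer code:
Number of stabilizer generators = n - k
= 62 - 13
= 49

49


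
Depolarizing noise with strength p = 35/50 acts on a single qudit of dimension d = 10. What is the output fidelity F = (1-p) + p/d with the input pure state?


F = (1-p) + p/d
= (1 - 0.7000) + 0.7000/10
= 0.3000 + 0.0700
= 0.3700

0.3700


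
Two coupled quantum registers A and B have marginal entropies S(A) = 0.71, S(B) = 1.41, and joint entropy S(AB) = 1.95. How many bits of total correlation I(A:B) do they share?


I(A:B) = S(A) + S(B) - S(AB)
= 0.71 + 1.41 - 1.95
= 0.1700

0.1700


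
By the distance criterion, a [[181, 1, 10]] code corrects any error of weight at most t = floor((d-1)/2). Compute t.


Code parameters: [[181, 1, 10]], distance d = 10.
Number of correctable errors = floor((d-1)/2)
= floor((10 - 1)/2)
= floor(9/2)
= 4

4


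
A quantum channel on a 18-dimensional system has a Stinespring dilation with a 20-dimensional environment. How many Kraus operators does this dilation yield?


Tracing out the environment in an orthonormal basis {|i>_E} gives Kraus operators K_i = <i|_E U |0>_E.
Number of Kraus operators = dim(H_env) = d_env
= 20

20


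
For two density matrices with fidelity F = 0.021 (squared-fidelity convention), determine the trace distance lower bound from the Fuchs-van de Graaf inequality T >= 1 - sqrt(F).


Fuchs-van de Graaf (squared-fidelity convention): 1 - sqrt(F) <= T <= sqrt(1 - F).
Lower bound: T >= 1 - sqrt(F)
sqrt(F) = sqrt(0.021) = 0.1449
T >= 1 - 0.1449
T >= 0.8551

0.8551


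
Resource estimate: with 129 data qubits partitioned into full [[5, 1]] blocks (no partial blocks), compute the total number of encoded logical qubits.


Each code block uses 5 physical qubits for 1 logical qubit(s).
Number of complete blocks = floor(129 / 5) = 25
Logical qubits = 25 * 1
= 25

25


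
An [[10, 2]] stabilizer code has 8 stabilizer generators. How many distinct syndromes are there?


Each stabilizer generator gives a binary (+1 or -1) measurement outcome.
With 8 independent generators:
Total syndromes = 2^8
= 256

256


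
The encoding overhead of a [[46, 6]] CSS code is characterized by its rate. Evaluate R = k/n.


Code rate R = k/n
= 6/46
= 0.1304

0.1304


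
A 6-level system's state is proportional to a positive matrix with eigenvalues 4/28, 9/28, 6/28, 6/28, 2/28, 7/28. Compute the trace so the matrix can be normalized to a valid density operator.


tr(M) = sum of eigenvalues
= 4/28 + 9/28 + 6/28 + 6/28 + 2/28 + 7/28
= 34/28
= 1.2143

1.2143


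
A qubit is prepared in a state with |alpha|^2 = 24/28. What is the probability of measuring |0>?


|alpha|^2 = 24/28 = 0.8571
|beta|^2 = 1 - 24/28 = 4/28 = 0.1429
P(|0>) = |alpha|^2 = 0.8571

0.8571


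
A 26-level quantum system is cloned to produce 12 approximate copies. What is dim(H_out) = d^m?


Output space = H^(tensor 12) where dim(H) = 26
dim = 26^12
= 676 (after 2 factors)
= 17576 (after 3 factors)
= 456976 (after 4 factors)
= 11881376 (after 5 factors)
= 308915776 (after 6 factors)
= 8031810176 (after 7 factors)
= 208827064576 (after 8 factors)
= 5429503678976 (after 9 factors)
= 141167095653376 (after 10 factors)
= 3670344486987776 (after 11 factors)
= 95428956661682176 (after 12 factors)
= 95428956661682176

95428956661682176


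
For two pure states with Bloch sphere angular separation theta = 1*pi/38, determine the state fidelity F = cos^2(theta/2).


For states separated by angle theta on Bloch sphere:
F = cos^2(theta/2)
theta = 1*pi/38 = 0.0827
theta/2 = 0.0413
cos(theta/2) = 0.9991
F = 0.9983

0.9983


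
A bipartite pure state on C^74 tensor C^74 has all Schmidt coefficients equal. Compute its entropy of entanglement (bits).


For a maximally entangled state in d x d:
S = log2(d) = log2(74)
= 6.2095

6.2095


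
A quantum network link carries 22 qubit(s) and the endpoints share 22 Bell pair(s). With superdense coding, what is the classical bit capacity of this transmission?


Superdense coding allows 2 classical bits per shared entangled pair.
22 pair(s) -> 2 * 22 = 44 classical bits

44


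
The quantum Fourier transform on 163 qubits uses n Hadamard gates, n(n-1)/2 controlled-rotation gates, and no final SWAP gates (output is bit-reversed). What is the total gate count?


Hadamard gates: 163
Controlled rotations: n*(n-1)/2 = 163*162/2 = 13203
SWAP gates: 0 (omitted)
Total = 163 + 13203
= 13366

13366


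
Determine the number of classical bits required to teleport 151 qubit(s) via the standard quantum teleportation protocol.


Quantum teleportation requires 2 classical bits per qubit teleported.
151 qubit(s) -> 2 * 151 = 302 classical bits

302


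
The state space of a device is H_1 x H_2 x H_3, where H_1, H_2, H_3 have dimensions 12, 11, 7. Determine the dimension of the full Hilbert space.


dim(H_1 x H_2 x H_3) = 12 * 11 * 7
= 132 * 7
= 924

924


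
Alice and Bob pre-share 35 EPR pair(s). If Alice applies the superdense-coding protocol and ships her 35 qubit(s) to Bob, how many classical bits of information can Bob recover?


Superdense coding allows 2 classical bits per shared entangled pair.
35 pair(s) -> 2 * 35 = 70 classical bits

70


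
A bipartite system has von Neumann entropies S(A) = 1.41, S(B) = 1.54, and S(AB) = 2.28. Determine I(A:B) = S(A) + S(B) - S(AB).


I(A:B) = S(A) + S(B) - S(AB)
= 1.41 + 1.54 - 2.28
= 0.6700

0.6700


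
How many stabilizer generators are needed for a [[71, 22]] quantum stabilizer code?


For an [[n,k]] stabilizer code:
Number of stabilizer generators = n - k
= 71 - 22
= 49

49


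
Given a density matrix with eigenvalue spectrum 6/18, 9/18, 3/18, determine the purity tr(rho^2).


tr(rho^2) = sum of eigenvalues squared
= (6/18)^2 + (9/18)^2 + (3/18)^2
= (36 + 81 + 9) / 324
= 126/324
= 0.3889

0.3889


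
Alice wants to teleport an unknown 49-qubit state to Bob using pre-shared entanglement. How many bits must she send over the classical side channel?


Quantum teleportation requires 2 classical bits per qubit teleported.
49 qubit(s) -> 2 * 49 = 98 classical bits

98


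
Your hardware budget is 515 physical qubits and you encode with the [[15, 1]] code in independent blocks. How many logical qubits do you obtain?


Each code block uses 15 physical qubits for 1 logical qubit(s).
Number of complete blocks = floor(515 / 15) = 34
Logical qubits = 34 * 1
= 34

34


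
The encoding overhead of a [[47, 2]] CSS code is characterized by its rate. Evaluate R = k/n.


Code rate R = k/n
= 2/47
= 0.0426

0.0426


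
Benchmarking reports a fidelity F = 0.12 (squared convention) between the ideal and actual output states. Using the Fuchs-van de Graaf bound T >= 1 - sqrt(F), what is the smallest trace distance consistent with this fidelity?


Fuchs-van de Graaf (squared-fidelity convention): 1 - sqrt(F) <= T <= sqrt(1 - F).
Lower bound: T >= 1 - sqrt(F)
sqrt(F) = sqrt(0.12) = 0.3464
T >= 1 - 0.3464
T >= 0.6536

0.6536


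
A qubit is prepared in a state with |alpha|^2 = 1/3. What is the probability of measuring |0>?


|alpha|^2 = 1/3 = 0.3333
|beta|^2 = 1 - 1/3 = 2/3 = 0.6667
P(|0>) = |alpha|^2 = 0.3333

0.3333


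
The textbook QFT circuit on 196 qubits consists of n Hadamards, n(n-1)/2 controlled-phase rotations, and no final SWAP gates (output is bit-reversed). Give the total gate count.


Hadamard gates: 196
Controlled rotations: n*(n-1)/2 = 196*195/2 = 19110
SWAP gates: 0 (omitted)
Total = 196 + 19110
= 19306

19306


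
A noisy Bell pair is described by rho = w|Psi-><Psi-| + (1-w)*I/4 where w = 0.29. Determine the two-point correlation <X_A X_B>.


|Psi-> = (|01> - |10>)/sqrt(2)
For the pure Bell state, <X_A X_B> = -1 (Bell-state Pauli correlator).
The maximally-mixed part I/4 has tr(I/4 * P tensor P) = 0 for any traceless Pauli P.
So <X_A X_B>_rho = w * (-1) + (1 - w) * 0
= 0.29 * (-1)
= -0.2900

-0.2900


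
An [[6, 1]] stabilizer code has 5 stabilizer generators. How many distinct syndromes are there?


Each stabilizer generator gives a binary (+1 or -1) measurement outcome.
With 5 independent generators:
Total syndromes = 2^5
= 32

32


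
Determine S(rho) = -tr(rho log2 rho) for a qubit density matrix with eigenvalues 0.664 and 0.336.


S = -p*log2(p) - (1-p)*log2(1-p)
p = 0.6640, 1-p = 0.3360
= -0.6640 * log2(0.6640) - 0.3360 * log2(0.3360)
= -(-0.3923) - (-0.5287)
= 0.9209

0.9209


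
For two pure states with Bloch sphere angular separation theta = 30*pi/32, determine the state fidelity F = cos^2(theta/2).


For states separated by angle theta on Bloch sphere:
F = cos^2(theta/2)
theta = 30*pi/32 = 2.9452
theta/2 = 1.4726
cos(theta/2) = 0.0980
F = 0.0096

0.0096


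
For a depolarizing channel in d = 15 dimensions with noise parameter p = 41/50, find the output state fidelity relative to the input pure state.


F = (1-p) + p/d
= (1 - 0.8200) + 0.8200/15
= 0.1800 + 0.0547
= 0.2347

0.2347


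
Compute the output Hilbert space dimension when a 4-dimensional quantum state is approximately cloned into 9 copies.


Output space = H^(tensor 9) where dim(H) = 4
dim = 4^9
= 16 (after 2 factors)
= 64 (after 3 factors)
= 256 (after 4 factors)
= 1024 (after 5 factors)
= 4096 (after 6 factors)
= 16384 (after 7 factors)
= 65536 (after 8 factors)
= 262144 (after 9 factors)
= 262144

262144


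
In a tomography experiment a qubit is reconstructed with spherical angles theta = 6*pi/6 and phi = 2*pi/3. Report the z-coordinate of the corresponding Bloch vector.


theta = 3.1416, phi = 2.0944
r_z = cos(theta) = -1.0000

-1.0000


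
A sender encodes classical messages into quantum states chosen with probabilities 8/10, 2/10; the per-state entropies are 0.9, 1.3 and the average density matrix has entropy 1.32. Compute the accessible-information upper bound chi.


chi = S(rho) - sum_i p_i * S(rho_i)
Weighted entropy = 8/10 * 0.9 + 2/10 * 1.3
= 0.9800
chi = 1.32 - 0.9800
= 0.3400

0.3400


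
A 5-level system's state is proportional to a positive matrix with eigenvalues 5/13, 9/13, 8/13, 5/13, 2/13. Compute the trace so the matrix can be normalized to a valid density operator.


tr(M) = sum of eigenvalues
= 5/13 + 9/13 + 8/13 + 5/13 + 2/13
= 29/13
= 2.2308

2.2308


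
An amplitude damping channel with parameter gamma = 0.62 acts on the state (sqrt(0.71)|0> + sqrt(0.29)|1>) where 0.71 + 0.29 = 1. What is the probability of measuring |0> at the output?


For amplitude damping with parameter gamma on state sqrt(a)|0> + sqrt(b)|1>:
alpha^2 = 0.71, beta^2 = 0.29
P(|0>) = alpha^2 + gamma * beta^2
= 0.71 + 0.62 * 0.29
= 0.71 + 0.1798
= 0.8898

0.8898


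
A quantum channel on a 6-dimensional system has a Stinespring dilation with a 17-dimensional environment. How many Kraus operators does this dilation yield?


Tracing out the environment in an orthonormal basis {|i>_E} gives Kraus operators K_i = <i|_E U |0>_E.
Number of Kraus operators = dim(H_env) = d_env
= 17

17


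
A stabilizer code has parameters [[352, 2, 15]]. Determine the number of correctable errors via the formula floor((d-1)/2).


Code parameters: [[352, 2, 15]], distance d = 15.
Number of correctable errors = floor((d-1)/2)
= floor((15 - 1)/2)
= floor(14/2)
= 7

7


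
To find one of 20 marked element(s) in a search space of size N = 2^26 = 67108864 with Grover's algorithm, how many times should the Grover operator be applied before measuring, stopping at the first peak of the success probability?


After j Grover iterations the success probability is P(j) = sin^2((2j+1)*theta), where sin(theta) = sqrt(k/N).
N = 2^26 = 67108864, k = 20
sin(theta) = sqrt(k/N) = 0.0005459150336
theta = arcsin(sqrt(k/N)) = 0.0005459150607 rad
P(j) reaches its first maximum when (2j+1)*theta is as close as possible to pi/2, i.e. j = round(pi/(4*theta) - 1/2).
pi/(4*theta) - 1/2 = 1438.1820
(For comparison, the common estimate pi/4 * sqrt(N/k) = 1438.6821; the exact maximiser is used here.)
Optimal iterations = 1438

1438


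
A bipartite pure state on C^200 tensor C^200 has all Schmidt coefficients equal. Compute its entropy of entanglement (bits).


For a maximally entangled state in d x d:
S = log2(d) = log2(200)
= 7.6439

7.6439


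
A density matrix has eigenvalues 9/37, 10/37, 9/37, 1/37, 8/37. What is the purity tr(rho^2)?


tr(rho^2) = sum of eigenvalues squared
= (9/37)^2 + (10/37)^2 + (9/37)^2 + (1/37)^2 + (8/37)^2
= (81 + 100 + 81 + 1 + 64) / 1369
= 327/1369
= 0.2389

0.2389


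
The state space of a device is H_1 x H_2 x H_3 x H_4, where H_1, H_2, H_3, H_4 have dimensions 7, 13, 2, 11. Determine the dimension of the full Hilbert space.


dim(H_1 x H_2 x H_3 x H_4) = 7 * 13 * 2 * 11
= 91 * 2 * 11
= 182 * 11
= 2002

2002


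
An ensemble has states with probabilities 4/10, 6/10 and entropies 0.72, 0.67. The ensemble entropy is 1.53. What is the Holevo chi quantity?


chi = S(rho) - sum_i p_i * S(rho_i)
Weighted entropy = 4/10 * 0.72 + 6/10 * 0.67
= 0.6900
chi = 1.53 - 0.6900
= 0.8400

0.8400


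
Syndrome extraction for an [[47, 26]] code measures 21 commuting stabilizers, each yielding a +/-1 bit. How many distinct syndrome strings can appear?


Each stabilizer generator gives a binary (+1 or -1) measurement outcome.
With 21 independent generators:
Total syndromes = 2^21
= 2097152

2097152


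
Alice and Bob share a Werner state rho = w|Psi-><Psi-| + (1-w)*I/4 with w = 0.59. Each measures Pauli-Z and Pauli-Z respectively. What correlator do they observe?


|Psi-> = (|01> - |10>)/sqrt(2)
For the pure Bell state, <Z_A Z_B> = -1 (Bell-state Pauli correlator).
The maximally-mixed part I/4 has tr(I/4 * P tensor P) = 0 for any traceless Pauli P.
So <Z_A Z_B>_rho = w * (-1) + (1 - w) * 0
= 0.59 * (-1)
= -0.5900

-0.5900


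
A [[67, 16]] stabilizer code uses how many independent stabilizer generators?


For an [[n,k]] stabilizer code:
Number of stabilizer generators = n - k
= 67 - 16
= 51

51


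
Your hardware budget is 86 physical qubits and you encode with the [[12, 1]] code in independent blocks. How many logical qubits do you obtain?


Each code block uses 12 physical qubits for 1 logical qubit(s).
Number of complete blocks = floor(86 / 12) = 7
Logical qubits = 7 * 1
= 7

7


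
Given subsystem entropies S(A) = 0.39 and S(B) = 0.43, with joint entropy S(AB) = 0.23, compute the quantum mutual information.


I(A:B) = S(A) + S(B) - S(AB)
= 0.39 + 0.43 - 0.23
= 0.5900

0.5900


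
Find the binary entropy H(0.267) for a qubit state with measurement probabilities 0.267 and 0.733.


S = -p*log2(p) - (1-p)*log2(1-p)
p = 0.2670, 1-p = 0.7330
= -0.2670 * log2(0.2670) - 0.7330 * log2(0.7330)
= -(-0.5087) - (-0.3285)
= 0.8371

0.8371


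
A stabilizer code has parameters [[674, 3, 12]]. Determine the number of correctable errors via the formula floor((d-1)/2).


Code parameters: [[674, 3, 12]], distance d = 12.
Number of correctable errors = floor((d-1)/2)
= floor((12 - 1)/2)
= floor(11/2)
= 5

5


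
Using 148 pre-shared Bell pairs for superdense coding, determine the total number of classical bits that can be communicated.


Superdense coding allows 2 classical bits per shared entangled pair.
148 pair(s) -> 2 * 148 = 296 classical bits

296


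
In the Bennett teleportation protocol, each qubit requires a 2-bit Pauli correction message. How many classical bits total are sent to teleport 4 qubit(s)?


Quantum teleportation requires 2 classical bits per qubit teleported.
4 qubit(s) -> 2 * 4 = 8 classical bits

8


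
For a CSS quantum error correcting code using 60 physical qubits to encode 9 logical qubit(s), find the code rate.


Code rate R = k/n
= 9/60
= 0.1500

0.1500


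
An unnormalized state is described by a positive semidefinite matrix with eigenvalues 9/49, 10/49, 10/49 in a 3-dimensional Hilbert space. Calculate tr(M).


tr(M) = sum of eigenvalues
= 9/49 + 10/49 + 10/49
= 29/49
= 0.5918

0.5918


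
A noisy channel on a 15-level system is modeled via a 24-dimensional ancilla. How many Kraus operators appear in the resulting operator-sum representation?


Tracing out the environment in an orthonormal basis {|i>_E} gives Kraus operators K_i = <i|_E U |0>_E.
Number of Kraus operators = dim(H_env) = d_env
= 24

24


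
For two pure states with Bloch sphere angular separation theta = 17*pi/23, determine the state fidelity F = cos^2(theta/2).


For states separated by angle theta on Bloch sphere:
F = cos^2(theta/2)
theta = 17*pi/23 = 2.3220
theta/2 = 1.1610
cos(theta/2) = 0.3984
F = 0.1587

0.1587


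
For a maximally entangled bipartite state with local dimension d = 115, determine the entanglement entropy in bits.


For a maximally entangled state in d x d:
S = log2(d) = log2(115)
= 6.8455

6.8455


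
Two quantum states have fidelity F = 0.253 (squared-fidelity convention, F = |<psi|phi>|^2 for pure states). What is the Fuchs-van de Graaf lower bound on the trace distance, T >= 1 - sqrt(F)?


Fuchs-van de Graaf (squared-fidelity convention): 1 - sqrt(F) <= T <= sqrt(1 - F).
Lower bound: T >= 1 - sqrt(F)
sqrt(F) = sqrt(0.253) = 0.5030
T >= 1 - 0.5030
T >= 0.4970

0.4970


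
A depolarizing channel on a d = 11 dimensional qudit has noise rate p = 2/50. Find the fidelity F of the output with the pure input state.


F = (1-p) + p/d
= (1 - 0.0400) + 0.0400/11
= 0.9600 + 0.0036
= 0.9636

0.9636


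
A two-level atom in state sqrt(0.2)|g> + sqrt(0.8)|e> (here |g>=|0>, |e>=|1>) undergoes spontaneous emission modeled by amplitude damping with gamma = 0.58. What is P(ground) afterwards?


For amplitude damping with parameter gamma on state sqrt(a)|0> + sqrt(b)|1>:
alpha^2 = 0.2, beta^2 = 0.8
P(|0>) = alpha^2 + gamma * beta^2
= 0.2 + 0.58 * 0.8
= 0.2 + 0.4640
= 0.6640

0.6640


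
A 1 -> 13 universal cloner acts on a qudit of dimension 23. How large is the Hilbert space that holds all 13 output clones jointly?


Output space = H^(tensor 13) where dim(H) = 23
dim = 23^13
= 529 (after 2 factors)
= 12167 (after 3 factors)
= 279841 (after 4 factors)
= 6436343 (after 5 factors)
= 148035889 (after 6 factors)
= 3404825447 (after 7 factors)
= 78310985281 (after 8 factors)
= 1801152661463 (after 9 factors)
= 41426511213649 (after 10 factors)
= 952809757913927 (after 11 factors)
= 21914624432020321 (after 12 factors)
= 504036361936467383 (after 13 factors)
= 504036361936467383

504036361936467383


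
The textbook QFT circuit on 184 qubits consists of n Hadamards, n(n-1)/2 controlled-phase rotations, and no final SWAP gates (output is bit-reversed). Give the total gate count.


Hadamard gates: 184
Controlled rotations: n*(n-1)/2 = 184*183/2 = 16836
SWAP gates: 0 (omitted)
Total = 184 + 16836
= 17020

17020


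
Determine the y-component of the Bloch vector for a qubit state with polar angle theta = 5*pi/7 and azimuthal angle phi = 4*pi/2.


theta = 2.2440, phi = 6.2832
r_y = sin(theta)*sin(phi) = 0.7818 * 0.0000
r_y = 0.0000

0.0000


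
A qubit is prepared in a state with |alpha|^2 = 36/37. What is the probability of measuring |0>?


|alpha|^2 = 36/37 = 0.9730
|beta|^2 = 1 - 36/37 = 1/37 = 0.0270
P(|0>) = |alpha|^2 = 0.9730

0.9730


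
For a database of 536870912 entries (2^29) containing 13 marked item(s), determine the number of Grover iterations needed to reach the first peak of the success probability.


After j Grover iterations the success probability is P(j) = sin^2((2j+1)*theta), where sin(theta) = sqrt(k/N).
N = 2^29 = 536870912, k = 13
sin(theta) = sqrt(k/N) = 0.0001556097264
theta = arcsin(sqrt(k/N)) = 0.000155609727 rad
P(j) reaches its first maximum when (2j+1)*theta is as close as possible to pi/2, i.e. j = round(pi/(4*theta) - 1/2).
pi/(4*theta) - 1/2 = 5046.7305
(For comparison, the common estimate pi/4 * sqrt(N/k) = 5047.2305; the exact maximiser is used here.)
Optimal iterations = 5047

5047
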